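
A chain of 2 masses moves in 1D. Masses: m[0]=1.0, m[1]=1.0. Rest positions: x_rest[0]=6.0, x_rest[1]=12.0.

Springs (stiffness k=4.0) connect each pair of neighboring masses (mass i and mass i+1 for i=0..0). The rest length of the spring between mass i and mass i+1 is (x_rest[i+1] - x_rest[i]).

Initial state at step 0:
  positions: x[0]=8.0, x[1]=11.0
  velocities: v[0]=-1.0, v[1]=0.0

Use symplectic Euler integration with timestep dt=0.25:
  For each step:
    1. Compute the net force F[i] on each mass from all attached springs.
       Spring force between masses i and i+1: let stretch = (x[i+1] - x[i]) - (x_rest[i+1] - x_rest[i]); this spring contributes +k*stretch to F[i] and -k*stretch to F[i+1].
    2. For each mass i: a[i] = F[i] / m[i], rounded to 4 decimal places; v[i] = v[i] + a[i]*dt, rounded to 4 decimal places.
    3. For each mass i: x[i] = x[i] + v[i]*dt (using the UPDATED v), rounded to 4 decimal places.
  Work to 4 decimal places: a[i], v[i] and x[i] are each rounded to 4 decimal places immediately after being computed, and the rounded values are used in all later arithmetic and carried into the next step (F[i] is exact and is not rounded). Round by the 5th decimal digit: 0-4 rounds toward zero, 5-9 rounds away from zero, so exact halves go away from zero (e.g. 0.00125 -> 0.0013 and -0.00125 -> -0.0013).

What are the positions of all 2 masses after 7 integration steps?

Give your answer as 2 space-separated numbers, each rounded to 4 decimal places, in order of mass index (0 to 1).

Answer: 6.8459 10.4044

Derivation:
Step 0: x=[8.0000 11.0000] v=[-1.0000 0.0000]
Step 1: x=[7.0000 11.7500] v=[-4.0000 3.0000]
Step 2: x=[5.6875 12.8125] v=[-5.2500 4.2500]
Step 3: x=[4.6563 13.5938] v=[-4.1250 3.1250]
Step 4: x=[4.3594 13.6407] v=[-1.1875 0.1875]
Step 5: x=[4.8829 12.8673] v=[2.0938 -3.0938]
Step 6: x=[5.9025 11.5978] v=[4.0782 -5.0782]
Step 7: x=[6.8459 10.4044] v=[3.7735 -4.7735]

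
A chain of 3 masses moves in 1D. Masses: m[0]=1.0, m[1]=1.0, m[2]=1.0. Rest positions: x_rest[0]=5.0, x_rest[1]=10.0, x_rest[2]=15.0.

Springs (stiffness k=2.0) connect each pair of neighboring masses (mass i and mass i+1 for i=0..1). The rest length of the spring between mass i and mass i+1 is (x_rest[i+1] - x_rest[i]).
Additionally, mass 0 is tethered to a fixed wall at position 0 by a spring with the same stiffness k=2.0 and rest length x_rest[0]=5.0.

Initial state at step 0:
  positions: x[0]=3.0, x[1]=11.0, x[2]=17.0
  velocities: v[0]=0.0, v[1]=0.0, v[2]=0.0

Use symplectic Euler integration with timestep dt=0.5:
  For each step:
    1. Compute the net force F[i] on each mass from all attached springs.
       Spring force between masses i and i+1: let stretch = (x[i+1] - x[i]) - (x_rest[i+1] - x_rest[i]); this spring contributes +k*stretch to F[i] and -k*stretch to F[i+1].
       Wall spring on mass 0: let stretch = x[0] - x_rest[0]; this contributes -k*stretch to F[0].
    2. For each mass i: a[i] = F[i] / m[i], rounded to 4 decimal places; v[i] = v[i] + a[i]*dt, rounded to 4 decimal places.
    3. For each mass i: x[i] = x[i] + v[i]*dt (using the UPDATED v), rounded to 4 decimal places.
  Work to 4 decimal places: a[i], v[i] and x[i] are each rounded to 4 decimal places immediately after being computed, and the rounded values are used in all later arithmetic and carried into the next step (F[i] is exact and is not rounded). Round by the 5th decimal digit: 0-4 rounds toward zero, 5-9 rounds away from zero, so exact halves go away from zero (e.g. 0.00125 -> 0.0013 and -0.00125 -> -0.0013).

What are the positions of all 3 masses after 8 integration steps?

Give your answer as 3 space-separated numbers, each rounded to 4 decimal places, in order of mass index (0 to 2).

Step 0: x=[3.0000 11.0000 17.0000] v=[0.0000 0.0000 0.0000]
Step 1: x=[5.5000 10.0000 16.5000] v=[5.0000 -2.0000 -1.0000]
Step 2: x=[7.5000 10.0000 15.2500] v=[4.0000 0.0000 -2.5000]
Step 3: x=[7.0000 11.3750 13.8750] v=[-1.0000 2.7500 -2.7500]
Step 4: x=[5.1875 11.8125 13.7500] v=[-3.6250 0.8750 -0.2500]
Step 5: x=[4.0938 9.9063 15.1563] v=[-2.1875 -3.8125 2.8125]
Step 6: x=[3.8594 7.7188 16.4376] v=[-0.4688 -4.3750 2.5625]
Step 7: x=[3.6250 7.9610 15.8595] v=[-0.4688 0.4844 -1.1563]
Step 8: x=[3.7461 9.9845 13.8321] v=[0.2422 4.0469 -4.0548]

Answer: 3.7461 9.9845 13.8321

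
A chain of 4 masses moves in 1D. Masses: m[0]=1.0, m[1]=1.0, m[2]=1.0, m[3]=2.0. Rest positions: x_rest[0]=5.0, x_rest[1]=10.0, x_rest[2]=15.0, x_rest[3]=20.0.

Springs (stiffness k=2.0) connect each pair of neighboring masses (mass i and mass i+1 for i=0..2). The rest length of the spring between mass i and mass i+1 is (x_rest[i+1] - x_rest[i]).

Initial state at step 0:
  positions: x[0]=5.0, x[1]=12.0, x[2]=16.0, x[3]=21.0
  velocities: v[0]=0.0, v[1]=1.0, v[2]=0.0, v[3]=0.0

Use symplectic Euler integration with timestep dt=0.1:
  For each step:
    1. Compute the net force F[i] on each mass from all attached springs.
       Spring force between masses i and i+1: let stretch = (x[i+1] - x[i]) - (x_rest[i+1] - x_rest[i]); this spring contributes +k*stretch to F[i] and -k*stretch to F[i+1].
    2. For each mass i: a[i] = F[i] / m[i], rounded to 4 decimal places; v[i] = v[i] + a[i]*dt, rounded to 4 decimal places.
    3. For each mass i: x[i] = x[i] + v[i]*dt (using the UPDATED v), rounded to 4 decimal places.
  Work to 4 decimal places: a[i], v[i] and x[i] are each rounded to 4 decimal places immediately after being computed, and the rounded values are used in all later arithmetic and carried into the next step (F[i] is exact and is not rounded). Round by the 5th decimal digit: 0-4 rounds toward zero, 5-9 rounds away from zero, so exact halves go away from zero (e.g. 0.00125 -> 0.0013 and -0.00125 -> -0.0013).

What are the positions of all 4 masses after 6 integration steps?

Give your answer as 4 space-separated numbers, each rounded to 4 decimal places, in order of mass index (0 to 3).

Answer: 5.7727 11.4468 16.3541 21.0133

Derivation:
Step 0: x=[5.0000 12.0000 16.0000 21.0000] v=[0.0000 1.0000 0.0000 0.0000]
Step 1: x=[5.0400 12.0400 16.0200 21.0000] v=[0.4000 0.4000 0.2000 0.0000]
Step 2: x=[5.1200 12.0196 16.0600 21.0002] v=[0.8000 -0.2040 0.4000 0.0020]
Step 3: x=[5.2380 11.9420 16.1180 21.0010] v=[1.1799 -0.7758 0.5800 0.0080]
Step 4: x=[5.3901 11.8139 16.1901 21.0030] v=[1.5207 -1.2814 0.7214 0.0197]
Step 5: x=[5.5707 11.6448 16.2710 21.0068] v=[1.8055 -1.6909 0.8087 0.0384]
Step 6: x=[5.7727 11.4468 16.3541 21.0133] v=[2.0203 -1.9805 0.8306 0.0648]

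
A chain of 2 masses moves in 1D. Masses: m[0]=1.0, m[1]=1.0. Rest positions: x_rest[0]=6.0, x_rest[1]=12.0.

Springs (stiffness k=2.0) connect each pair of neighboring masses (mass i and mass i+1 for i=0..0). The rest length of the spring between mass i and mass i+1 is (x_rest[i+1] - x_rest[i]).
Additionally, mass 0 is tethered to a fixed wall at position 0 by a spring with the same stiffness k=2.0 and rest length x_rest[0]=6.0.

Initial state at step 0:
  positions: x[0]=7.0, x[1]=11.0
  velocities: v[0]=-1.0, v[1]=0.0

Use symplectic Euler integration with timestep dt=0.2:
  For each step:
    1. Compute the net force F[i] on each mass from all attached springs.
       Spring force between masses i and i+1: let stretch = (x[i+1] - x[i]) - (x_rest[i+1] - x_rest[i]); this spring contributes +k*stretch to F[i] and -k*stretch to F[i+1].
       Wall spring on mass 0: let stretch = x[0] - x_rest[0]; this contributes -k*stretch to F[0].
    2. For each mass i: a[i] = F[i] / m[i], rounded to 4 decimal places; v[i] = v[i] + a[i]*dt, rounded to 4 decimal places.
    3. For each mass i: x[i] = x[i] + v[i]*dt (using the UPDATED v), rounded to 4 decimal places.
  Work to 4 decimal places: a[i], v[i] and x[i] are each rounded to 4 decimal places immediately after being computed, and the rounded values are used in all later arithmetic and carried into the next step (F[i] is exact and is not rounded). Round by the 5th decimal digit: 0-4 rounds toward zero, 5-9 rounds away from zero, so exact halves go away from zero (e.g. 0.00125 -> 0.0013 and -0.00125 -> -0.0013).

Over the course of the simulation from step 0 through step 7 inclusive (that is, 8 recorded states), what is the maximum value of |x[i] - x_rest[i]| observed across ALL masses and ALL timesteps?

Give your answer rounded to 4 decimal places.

Answer: 1.6561

Derivation:
Step 0: x=[7.0000 11.0000] v=[-1.0000 0.0000]
Step 1: x=[6.5600 11.1600] v=[-2.2000 0.8000]
Step 2: x=[5.9632 11.4320] v=[-2.9840 1.3600]
Step 3: x=[5.3268 11.7465] v=[-3.1818 1.5725]
Step 4: x=[4.7779 12.0274] v=[-2.7446 1.4046]
Step 5: x=[4.4267 12.2084] v=[-1.7560 0.9048]
Step 6: x=[4.3439 12.2468] v=[-0.4140 0.1921]
Step 7: x=[4.5458 12.1330] v=[1.0096 -0.5691]
Max displacement = 1.6561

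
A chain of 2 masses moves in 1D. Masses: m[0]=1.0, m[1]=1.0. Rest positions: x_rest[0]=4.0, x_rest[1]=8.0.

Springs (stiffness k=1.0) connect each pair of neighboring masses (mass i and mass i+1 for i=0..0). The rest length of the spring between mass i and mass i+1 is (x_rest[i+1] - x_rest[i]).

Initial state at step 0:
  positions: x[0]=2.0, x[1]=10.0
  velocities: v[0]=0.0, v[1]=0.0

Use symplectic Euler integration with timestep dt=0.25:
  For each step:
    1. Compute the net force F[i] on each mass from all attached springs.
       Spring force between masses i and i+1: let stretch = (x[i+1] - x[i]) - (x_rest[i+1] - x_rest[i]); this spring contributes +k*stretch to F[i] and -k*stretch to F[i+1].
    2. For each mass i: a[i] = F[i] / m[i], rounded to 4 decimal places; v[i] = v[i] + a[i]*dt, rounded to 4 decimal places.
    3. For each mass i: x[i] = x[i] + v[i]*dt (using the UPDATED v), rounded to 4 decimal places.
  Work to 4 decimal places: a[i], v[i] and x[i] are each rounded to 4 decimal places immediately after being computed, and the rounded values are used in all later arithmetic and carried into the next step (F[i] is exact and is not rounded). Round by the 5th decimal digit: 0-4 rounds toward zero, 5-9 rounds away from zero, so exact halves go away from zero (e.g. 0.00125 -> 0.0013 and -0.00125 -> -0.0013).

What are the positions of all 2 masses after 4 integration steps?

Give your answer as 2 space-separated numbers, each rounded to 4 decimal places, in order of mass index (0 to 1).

Answer: 4.0582 7.9420

Derivation:
Step 0: x=[2.0000 10.0000] v=[0.0000 0.0000]
Step 1: x=[2.2500 9.7500] v=[1.0000 -1.0000]
Step 2: x=[2.7188 9.2813] v=[1.8750 -1.8750]
Step 3: x=[3.3477 8.6524] v=[2.5156 -2.5156]
Step 4: x=[4.0582 7.9420] v=[2.8418 -2.8418]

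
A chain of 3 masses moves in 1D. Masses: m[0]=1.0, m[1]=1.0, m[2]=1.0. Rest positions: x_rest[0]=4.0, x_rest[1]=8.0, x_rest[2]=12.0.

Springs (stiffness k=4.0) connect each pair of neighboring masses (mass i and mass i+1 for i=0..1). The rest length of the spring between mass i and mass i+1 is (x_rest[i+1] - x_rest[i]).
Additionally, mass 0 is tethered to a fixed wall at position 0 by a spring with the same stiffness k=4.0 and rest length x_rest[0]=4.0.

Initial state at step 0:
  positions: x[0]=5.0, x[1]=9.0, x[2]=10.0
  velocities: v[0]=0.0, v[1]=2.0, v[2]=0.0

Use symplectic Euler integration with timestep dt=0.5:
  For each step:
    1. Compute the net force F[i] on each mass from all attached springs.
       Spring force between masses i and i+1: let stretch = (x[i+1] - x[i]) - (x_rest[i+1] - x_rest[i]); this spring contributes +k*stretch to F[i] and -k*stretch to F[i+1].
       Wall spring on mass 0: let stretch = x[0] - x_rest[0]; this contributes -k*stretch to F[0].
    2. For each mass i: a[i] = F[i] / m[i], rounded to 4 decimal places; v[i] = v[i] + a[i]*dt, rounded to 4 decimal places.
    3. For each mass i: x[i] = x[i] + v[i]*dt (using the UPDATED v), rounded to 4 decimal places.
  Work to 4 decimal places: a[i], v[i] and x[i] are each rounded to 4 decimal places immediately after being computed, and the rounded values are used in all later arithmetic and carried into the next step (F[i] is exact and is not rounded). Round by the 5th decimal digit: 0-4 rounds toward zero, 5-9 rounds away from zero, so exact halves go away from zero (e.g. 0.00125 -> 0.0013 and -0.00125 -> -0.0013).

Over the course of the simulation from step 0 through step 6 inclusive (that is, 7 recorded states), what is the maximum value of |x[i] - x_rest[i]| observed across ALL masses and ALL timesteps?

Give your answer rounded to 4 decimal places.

Step 0: x=[5.0000 9.0000 10.0000] v=[0.0000 2.0000 0.0000]
Step 1: x=[4.0000 7.0000 13.0000] v=[-2.0000 -4.0000 6.0000]
Step 2: x=[2.0000 8.0000 14.0000] v=[-4.0000 2.0000 2.0000]
Step 3: x=[4.0000 9.0000 13.0000] v=[4.0000 2.0000 -2.0000]
Step 4: x=[7.0000 9.0000 12.0000] v=[6.0000 0.0000 -2.0000]
Step 5: x=[5.0000 10.0000 12.0000] v=[-4.0000 2.0000 0.0000]
Step 6: x=[3.0000 8.0000 14.0000] v=[-4.0000 -4.0000 4.0000]
Max displacement = 3.0000

Answer: 3.0000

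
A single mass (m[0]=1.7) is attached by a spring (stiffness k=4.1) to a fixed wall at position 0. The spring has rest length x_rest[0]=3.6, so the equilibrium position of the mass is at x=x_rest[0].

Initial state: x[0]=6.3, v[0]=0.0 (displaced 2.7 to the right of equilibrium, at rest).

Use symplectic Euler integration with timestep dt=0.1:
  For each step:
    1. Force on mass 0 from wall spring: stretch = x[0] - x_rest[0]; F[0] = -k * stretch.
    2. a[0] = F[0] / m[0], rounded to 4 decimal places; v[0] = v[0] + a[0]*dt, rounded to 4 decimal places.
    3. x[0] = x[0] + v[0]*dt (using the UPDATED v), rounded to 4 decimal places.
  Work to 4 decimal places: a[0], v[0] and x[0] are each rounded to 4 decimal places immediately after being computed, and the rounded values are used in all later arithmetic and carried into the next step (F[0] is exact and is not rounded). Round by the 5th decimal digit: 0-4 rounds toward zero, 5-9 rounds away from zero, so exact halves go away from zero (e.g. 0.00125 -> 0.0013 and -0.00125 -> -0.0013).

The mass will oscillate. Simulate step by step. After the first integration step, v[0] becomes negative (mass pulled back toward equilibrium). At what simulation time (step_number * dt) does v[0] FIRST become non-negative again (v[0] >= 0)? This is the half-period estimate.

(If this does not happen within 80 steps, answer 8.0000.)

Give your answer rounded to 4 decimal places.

Step 0: x=[6.3000] v=[0.0000]
Step 1: x=[6.2349] v=[-0.6512]
Step 2: x=[6.1062] v=[-1.2867]
Step 3: x=[5.9171] v=[-1.8911]
Step 4: x=[5.6721] v=[-2.4499]
Step 5: x=[5.3771] v=[-2.9496]
Step 6: x=[5.0393] v=[-3.3782]
Step 7: x=[4.6668] v=[-3.7253]
Step 8: x=[4.2685] v=[-3.9826]
Step 9: x=[3.8541] v=[-4.1438]
Step 10: x=[3.4336] v=[-4.2051]
Step 11: x=[3.0171] v=[-4.1650]
Step 12: x=[2.6147] v=[-4.0244]
Step 13: x=[2.2360] v=[-3.7868]
Step 14: x=[1.8902] v=[-3.4578]
Step 15: x=[1.5857] v=[-3.0454]
Step 16: x=[1.3297] v=[-2.5596]
Step 17: x=[1.1285] v=[-2.0121]
Step 18: x=[0.9869] v=[-1.4160]
Step 19: x=[0.9083] v=[-0.7858]
Step 20: x=[0.8946] v=[-0.1366]
Step 21: x=[0.9462] v=[0.5159]
First v>=0 after going negative at step 21, time=2.1000

Answer: 2.1000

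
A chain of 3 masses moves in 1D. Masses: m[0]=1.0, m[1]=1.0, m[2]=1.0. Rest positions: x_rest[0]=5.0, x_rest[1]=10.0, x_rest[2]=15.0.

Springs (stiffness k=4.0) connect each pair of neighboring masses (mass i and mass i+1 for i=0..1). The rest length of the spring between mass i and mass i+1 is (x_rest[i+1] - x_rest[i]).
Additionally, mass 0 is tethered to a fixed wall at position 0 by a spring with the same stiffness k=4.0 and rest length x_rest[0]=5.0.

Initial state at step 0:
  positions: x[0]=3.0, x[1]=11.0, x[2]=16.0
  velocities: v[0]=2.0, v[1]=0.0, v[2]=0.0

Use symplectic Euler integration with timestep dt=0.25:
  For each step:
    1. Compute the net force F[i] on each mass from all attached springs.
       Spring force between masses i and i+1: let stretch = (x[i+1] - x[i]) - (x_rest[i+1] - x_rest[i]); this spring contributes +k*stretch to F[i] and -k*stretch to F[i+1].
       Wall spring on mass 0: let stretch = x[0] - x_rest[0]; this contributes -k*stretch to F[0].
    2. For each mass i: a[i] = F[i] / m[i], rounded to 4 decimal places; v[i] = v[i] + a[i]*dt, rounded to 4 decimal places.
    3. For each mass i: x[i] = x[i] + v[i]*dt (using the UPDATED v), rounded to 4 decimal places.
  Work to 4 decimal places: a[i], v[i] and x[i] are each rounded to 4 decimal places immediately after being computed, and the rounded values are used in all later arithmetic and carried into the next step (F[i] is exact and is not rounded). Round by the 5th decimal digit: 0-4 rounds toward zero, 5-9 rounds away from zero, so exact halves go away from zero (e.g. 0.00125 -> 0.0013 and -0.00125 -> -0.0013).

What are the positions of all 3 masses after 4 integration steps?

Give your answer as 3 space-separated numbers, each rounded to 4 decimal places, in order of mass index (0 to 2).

Step 0: x=[3.0000 11.0000 16.0000] v=[2.0000 0.0000 0.0000]
Step 1: x=[4.7500 10.2500 16.0000] v=[7.0000 -3.0000 0.0000]
Step 2: x=[6.6875 9.5625 15.8125] v=[7.7500 -2.7500 -0.7500]
Step 3: x=[7.6719 9.7188 15.3125] v=[3.9375 0.6250 -2.0000]
Step 4: x=[7.2500 10.7618 14.6641] v=[-1.6875 4.1718 -2.5937]

Answer: 7.2500 10.7618 14.6641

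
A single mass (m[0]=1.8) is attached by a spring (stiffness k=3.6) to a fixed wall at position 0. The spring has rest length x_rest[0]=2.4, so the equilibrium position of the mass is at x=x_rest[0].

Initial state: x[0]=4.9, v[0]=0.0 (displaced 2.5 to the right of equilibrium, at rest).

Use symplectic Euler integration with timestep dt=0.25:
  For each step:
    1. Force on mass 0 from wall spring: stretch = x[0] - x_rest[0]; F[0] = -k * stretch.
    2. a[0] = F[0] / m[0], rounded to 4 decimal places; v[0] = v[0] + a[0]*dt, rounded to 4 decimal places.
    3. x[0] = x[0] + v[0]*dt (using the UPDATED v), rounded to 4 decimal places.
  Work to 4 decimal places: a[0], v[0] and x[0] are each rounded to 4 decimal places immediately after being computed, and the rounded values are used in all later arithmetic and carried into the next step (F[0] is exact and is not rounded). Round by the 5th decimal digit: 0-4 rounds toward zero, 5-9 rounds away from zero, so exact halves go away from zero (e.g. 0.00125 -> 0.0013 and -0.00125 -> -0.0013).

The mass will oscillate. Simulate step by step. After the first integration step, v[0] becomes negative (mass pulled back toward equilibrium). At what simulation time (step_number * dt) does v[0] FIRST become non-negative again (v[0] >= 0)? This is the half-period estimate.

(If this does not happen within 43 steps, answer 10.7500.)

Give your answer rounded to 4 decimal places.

Answer: 2.2500

Derivation:
Step 0: x=[4.9000] v=[0.0000]
Step 1: x=[4.5875] v=[-1.2500]
Step 2: x=[4.0016] v=[-2.3438]
Step 3: x=[3.2155] v=[-3.1446]
Step 4: x=[2.3274] v=[-3.5524]
Step 5: x=[1.4484] v=[-3.5161]
Step 6: x=[0.6883] v=[-3.0403]
Step 7: x=[0.1422] v=[-2.1845]
Step 8: x=[-0.1217] v=[-1.0556]
Step 9: x=[-0.0704] v=[0.2053]
First v>=0 after going negative at step 9, time=2.2500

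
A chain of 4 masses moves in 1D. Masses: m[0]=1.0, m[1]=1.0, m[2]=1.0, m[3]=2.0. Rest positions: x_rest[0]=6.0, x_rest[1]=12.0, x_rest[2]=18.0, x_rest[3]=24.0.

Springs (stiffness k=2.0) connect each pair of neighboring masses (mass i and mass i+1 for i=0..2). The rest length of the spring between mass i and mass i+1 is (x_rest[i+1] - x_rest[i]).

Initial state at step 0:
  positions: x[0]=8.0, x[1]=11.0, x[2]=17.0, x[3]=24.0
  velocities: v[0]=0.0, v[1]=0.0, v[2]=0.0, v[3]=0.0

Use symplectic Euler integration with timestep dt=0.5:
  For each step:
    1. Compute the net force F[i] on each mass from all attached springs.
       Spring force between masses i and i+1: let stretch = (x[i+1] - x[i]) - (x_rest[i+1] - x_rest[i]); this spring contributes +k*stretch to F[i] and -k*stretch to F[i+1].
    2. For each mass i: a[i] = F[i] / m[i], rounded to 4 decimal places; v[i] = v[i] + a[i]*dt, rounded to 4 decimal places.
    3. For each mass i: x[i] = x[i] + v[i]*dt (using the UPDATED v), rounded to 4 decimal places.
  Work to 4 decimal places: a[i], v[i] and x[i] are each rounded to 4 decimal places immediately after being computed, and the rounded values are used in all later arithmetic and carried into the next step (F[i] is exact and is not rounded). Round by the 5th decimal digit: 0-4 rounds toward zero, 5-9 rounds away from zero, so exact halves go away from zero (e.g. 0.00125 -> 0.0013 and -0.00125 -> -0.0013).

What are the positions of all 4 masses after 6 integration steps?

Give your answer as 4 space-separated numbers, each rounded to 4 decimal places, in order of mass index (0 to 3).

Step 0: x=[8.0000 11.0000 17.0000 24.0000] v=[0.0000 0.0000 0.0000 0.0000]
Step 1: x=[6.5000 12.5000 17.5000 23.7500] v=[-3.0000 3.0000 1.0000 -0.5000]
Step 2: x=[5.0000 13.5000 18.6250 23.4375] v=[-3.0000 2.0000 2.2500 -0.6250]
Step 3: x=[4.7500 12.8125 19.5938 23.4219] v=[-0.5000 -1.3750 1.9375 -0.0313]
Step 4: x=[5.5313 11.4844 19.0860 23.9493] v=[1.5625 -2.6562 -1.0157 1.0547]
Step 5: x=[6.2891 10.9806 17.2090 24.7609] v=[1.5156 -1.0077 -3.7540 1.6231]
Step 6: x=[6.3927 11.2452 15.9938 25.1845] v=[0.2071 0.5292 -2.4305 0.8472]

Answer: 6.3927 11.2452 15.9938 25.1845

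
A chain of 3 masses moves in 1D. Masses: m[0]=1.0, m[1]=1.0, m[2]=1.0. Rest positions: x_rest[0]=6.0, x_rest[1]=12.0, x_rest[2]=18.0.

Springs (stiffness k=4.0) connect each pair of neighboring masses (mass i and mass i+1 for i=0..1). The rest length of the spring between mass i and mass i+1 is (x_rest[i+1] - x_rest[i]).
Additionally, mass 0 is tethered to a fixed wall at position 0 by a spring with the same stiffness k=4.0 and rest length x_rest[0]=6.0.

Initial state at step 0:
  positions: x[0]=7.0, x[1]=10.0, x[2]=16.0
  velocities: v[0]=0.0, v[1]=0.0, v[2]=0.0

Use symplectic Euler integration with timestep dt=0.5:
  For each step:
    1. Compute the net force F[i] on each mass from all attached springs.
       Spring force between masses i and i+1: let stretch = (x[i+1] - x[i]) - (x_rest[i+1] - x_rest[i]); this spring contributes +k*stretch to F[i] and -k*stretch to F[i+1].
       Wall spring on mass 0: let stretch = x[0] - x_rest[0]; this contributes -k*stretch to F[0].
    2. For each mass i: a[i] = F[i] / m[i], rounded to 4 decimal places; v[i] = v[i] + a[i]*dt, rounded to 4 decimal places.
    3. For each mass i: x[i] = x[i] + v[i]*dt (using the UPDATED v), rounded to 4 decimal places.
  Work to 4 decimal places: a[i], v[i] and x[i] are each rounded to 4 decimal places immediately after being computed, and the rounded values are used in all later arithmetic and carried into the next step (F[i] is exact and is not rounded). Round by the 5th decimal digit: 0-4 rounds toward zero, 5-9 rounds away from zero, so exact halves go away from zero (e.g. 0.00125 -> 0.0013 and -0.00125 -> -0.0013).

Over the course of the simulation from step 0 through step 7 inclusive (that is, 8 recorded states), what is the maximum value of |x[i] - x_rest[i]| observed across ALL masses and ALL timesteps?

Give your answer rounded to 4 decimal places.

Answer: 3.0000

Derivation:
Step 0: x=[7.0000 10.0000 16.0000] v=[0.0000 0.0000 0.0000]
Step 1: x=[3.0000 13.0000 16.0000] v=[-8.0000 6.0000 0.0000]
Step 2: x=[6.0000 9.0000 19.0000] v=[6.0000 -8.0000 6.0000]
Step 3: x=[6.0000 12.0000 18.0000] v=[0.0000 6.0000 -2.0000]
Step 4: x=[6.0000 15.0000 17.0000] v=[0.0000 6.0000 -2.0000]
Step 5: x=[9.0000 11.0000 20.0000] v=[6.0000 -8.0000 6.0000]
Step 6: x=[5.0000 14.0000 20.0000] v=[-8.0000 6.0000 0.0000]
Step 7: x=[5.0000 14.0000 20.0000] v=[0.0000 0.0000 0.0000]
Max displacement = 3.0000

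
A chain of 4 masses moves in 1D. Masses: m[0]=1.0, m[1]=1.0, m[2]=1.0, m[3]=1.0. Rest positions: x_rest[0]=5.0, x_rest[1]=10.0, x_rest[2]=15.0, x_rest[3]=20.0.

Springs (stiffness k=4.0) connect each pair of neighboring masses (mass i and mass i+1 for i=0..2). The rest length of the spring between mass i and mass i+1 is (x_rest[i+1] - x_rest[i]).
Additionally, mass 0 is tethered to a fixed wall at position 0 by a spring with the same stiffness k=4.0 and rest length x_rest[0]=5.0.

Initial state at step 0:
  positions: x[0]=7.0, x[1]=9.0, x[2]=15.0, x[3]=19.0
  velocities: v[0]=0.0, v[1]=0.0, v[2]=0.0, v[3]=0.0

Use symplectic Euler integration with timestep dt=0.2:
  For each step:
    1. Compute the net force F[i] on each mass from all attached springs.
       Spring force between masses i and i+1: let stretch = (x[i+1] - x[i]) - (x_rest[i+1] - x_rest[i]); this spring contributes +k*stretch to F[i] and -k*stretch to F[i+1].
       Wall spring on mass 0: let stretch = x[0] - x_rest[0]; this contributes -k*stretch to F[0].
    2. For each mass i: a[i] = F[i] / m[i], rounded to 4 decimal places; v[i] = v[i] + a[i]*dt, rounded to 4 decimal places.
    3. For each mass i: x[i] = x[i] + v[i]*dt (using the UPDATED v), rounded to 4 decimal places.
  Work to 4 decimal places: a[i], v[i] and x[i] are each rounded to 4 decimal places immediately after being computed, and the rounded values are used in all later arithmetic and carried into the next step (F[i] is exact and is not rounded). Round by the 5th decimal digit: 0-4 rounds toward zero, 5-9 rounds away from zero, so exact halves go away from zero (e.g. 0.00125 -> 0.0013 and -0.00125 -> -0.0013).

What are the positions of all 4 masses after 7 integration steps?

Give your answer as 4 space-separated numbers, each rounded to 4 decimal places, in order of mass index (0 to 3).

Step 0: x=[7.0000 9.0000 15.0000 19.0000] v=[0.0000 0.0000 0.0000 0.0000]
Step 1: x=[6.2000 9.6400 14.6800 19.1600] v=[-4.0000 3.2000 -1.6000 0.8000]
Step 2: x=[4.9584 10.5360 14.2704 19.4032] v=[-6.2080 4.4800 -2.0480 1.2160]
Step 3: x=[3.8159 11.1371 14.0845 19.6252] v=[-5.7126 3.0054 -0.9293 1.1098]
Step 4: x=[3.2342 11.0384 14.3136 19.7606] v=[-2.9084 -0.4936 1.1453 0.6772]
Step 5: x=[3.3837 10.2150 14.8901 19.8245] v=[0.7476 -4.1168 2.8827 0.3196]
Step 6: x=[4.0848 9.0466 15.5081 19.8989] v=[3.5057 -5.8418 3.0901 0.3721]
Step 7: x=[4.9263 8.1182 15.7948 20.0708] v=[4.2073 -4.6420 1.4335 0.8595]

Answer: 4.9263 8.1182 15.7948 20.0708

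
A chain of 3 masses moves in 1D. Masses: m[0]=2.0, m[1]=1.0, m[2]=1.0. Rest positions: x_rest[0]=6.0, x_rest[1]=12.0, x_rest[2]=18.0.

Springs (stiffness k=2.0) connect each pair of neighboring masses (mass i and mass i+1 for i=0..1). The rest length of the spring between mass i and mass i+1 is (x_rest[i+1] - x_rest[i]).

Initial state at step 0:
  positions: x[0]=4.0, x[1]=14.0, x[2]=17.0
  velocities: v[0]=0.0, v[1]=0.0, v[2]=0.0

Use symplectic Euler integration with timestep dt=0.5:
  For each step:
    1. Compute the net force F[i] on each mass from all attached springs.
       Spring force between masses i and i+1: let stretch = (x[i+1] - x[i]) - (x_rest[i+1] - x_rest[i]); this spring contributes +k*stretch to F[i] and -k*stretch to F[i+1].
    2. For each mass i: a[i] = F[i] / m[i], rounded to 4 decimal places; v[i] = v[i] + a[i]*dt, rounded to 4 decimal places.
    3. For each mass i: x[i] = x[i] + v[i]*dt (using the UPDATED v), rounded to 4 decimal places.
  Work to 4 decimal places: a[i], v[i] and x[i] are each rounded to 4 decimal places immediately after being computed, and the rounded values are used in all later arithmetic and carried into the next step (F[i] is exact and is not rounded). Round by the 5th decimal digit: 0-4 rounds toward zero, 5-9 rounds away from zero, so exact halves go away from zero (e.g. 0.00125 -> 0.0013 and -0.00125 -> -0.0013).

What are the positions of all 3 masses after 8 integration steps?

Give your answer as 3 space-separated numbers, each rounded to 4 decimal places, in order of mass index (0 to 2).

Answer: 5.0945 10.5740 18.2376

Derivation:
Step 0: x=[4.0000 14.0000 17.0000] v=[0.0000 0.0000 0.0000]
Step 1: x=[5.0000 10.5000 18.5000] v=[2.0000 -7.0000 3.0000]
Step 2: x=[5.8750 8.2500 19.0000] v=[1.7500 -4.5000 1.0000]
Step 3: x=[5.8438 10.1875 17.1250] v=[-0.0625 3.8750 -3.7500]
Step 4: x=[5.3985 13.4219 14.7813] v=[-0.8907 6.4688 -4.6875]
Step 5: x=[5.4590 13.3243 14.7579] v=[0.1210 -0.1952 -0.0469]
Step 6: x=[5.9859 10.0109 17.0177] v=[1.0537 -6.6269 4.5195]
Step 7: x=[6.0190 8.1884 18.7741] v=[0.0662 -3.6451 3.5127]
Step 8: x=[5.0945 10.5740 18.2376] v=[-1.8491 4.7712 -1.0730]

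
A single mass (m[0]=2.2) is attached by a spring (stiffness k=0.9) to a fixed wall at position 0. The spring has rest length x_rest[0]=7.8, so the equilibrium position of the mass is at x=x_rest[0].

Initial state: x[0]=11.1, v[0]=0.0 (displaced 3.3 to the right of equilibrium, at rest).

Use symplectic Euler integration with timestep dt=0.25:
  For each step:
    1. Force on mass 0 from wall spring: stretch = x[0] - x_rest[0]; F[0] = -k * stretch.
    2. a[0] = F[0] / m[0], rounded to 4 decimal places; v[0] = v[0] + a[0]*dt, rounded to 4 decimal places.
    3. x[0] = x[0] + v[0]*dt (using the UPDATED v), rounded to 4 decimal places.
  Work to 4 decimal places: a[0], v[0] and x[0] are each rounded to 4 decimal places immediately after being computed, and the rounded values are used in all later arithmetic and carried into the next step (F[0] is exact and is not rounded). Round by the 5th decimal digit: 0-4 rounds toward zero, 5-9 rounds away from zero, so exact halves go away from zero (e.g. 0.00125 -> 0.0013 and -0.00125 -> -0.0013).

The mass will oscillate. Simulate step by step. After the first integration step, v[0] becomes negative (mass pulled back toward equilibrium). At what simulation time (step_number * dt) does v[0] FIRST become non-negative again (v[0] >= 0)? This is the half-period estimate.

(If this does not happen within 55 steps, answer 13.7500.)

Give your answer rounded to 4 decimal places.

Step 0: x=[11.1000] v=[0.0000]
Step 1: x=[11.0156] v=[-0.3375]
Step 2: x=[10.8490] v=[-0.6664]
Step 3: x=[10.6045] v=[-0.9782]
Step 4: x=[10.2883] v=[-1.2650]
Step 5: x=[9.9084] v=[-1.5195]
Step 6: x=[9.4746] v=[-1.7351]
Step 7: x=[8.9980] v=[-1.9064]
Step 8: x=[8.4908] v=[-2.0289]
Step 9: x=[7.9659] v=[-2.0996]
Step 10: x=[7.4368] v=[-2.1166]
Step 11: x=[6.9169] v=[-2.0795]
Step 12: x=[6.4196] v=[-1.9892]
Step 13: x=[5.9576] v=[-1.8480]
Step 14: x=[5.5427] v=[-1.6596]
Step 15: x=[5.1855] v=[-1.4288]
Step 16: x=[4.8952] v=[-1.1614]
Step 17: x=[4.6791] v=[-0.8643]
Step 18: x=[4.5428] v=[-0.5451]
Step 19: x=[4.4898] v=[-0.2120]
Step 20: x=[4.5215] v=[0.1266]
First v>=0 after going negative at step 20, time=5.0000

Answer: 5.0000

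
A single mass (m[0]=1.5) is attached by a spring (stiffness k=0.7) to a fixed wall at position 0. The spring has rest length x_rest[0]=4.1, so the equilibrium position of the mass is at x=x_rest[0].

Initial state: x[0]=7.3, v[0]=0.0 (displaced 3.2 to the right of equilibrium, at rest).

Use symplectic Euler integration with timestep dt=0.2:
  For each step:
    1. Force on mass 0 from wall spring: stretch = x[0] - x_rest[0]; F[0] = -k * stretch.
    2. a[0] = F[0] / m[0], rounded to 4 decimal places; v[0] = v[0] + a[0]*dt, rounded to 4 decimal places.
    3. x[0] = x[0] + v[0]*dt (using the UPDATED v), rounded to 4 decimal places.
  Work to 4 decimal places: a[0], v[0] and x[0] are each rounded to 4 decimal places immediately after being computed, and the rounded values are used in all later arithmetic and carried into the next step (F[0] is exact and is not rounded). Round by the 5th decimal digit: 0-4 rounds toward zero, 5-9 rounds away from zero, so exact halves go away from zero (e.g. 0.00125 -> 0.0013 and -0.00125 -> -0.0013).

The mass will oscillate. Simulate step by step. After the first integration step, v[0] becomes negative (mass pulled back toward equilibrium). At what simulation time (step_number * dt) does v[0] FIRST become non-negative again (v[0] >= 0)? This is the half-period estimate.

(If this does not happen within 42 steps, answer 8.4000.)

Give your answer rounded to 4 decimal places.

Step 0: x=[7.3000] v=[0.0000]
Step 1: x=[7.2403] v=[-0.2987]
Step 2: x=[7.1219] v=[-0.5918]
Step 3: x=[6.9471] v=[-0.8738]
Step 4: x=[6.7192] v=[-1.1395]
Step 5: x=[6.4424] v=[-1.3840]
Step 6: x=[6.1219] v=[-1.6026]
Step 7: x=[5.7636] v=[-1.7913]
Step 8: x=[5.3743] v=[-1.9466]
Step 9: x=[4.9612] v=[-2.0655]
Step 10: x=[4.5320] v=[-2.1459]
Step 11: x=[4.0948] v=[-2.1862]
Step 12: x=[3.6577] v=[-2.1857]
Step 13: x=[3.2288] v=[-2.1444]
Step 14: x=[2.8162] v=[-2.0631]
Step 15: x=[2.4275] v=[-1.9433]
Step 16: x=[2.0701] v=[-1.7872]
Step 17: x=[1.7506] v=[-1.5977]
Step 18: x=[1.4749] v=[-1.3784]
Step 19: x=[1.2482] v=[-1.1334]
Step 20: x=[1.0748] v=[-0.8672]
Step 21: x=[0.9578] v=[-0.5848]
Step 22: x=[0.8995] v=[-0.2915]
Step 23: x=[0.9009] v=[0.0072]
First v>=0 after going negative at step 23, time=4.6000

Answer: 4.6000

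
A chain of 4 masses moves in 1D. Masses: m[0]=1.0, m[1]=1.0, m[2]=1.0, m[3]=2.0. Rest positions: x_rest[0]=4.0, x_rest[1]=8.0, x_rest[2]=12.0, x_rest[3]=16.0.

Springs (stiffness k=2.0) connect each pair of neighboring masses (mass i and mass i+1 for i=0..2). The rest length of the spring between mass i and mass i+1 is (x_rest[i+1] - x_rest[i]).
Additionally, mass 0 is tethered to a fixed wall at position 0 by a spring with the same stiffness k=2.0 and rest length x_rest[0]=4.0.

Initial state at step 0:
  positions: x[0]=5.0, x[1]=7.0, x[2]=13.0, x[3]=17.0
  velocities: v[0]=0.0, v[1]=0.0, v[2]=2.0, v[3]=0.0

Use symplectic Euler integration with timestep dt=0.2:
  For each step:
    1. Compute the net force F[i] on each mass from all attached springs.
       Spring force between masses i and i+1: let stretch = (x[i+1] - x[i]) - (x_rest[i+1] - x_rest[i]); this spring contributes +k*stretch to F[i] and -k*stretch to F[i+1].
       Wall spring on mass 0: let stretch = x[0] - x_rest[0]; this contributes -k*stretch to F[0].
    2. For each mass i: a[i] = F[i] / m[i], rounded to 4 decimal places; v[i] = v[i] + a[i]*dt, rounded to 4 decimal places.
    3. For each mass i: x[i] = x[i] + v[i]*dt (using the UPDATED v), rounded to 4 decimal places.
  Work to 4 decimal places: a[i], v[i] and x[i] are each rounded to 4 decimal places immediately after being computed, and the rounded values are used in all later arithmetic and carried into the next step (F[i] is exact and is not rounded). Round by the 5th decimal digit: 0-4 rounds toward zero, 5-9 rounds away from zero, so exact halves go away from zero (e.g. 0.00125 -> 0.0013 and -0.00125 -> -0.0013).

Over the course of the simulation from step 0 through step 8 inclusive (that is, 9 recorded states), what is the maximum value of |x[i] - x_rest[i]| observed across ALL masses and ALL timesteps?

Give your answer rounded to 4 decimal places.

Step 0: x=[5.0000 7.0000 13.0000 17.0000] v=[0.0000 0.0000 2.0000 0.0000]
Step 1: x=[4.7600 7.3200 13.2400 17.0000] v=[-1.2000 1.6000 1.2000 0.0000]
Step 2: x=[4.3440 7.9088 13.3072 17.0096] v=[-2.0800 2.9440 0.3360 0.0480]
Step 3: x=[3.8657 8.6443 13.2387 17.0311] v=[-2.3917 3.6774 -0.3424 0.1075]
Step 4: x=[3.4604 9.3650 13.1061 17.0609] v=[-2.0265 3.6037 -0.6632 0.1490]
Step 5: x=[3.2506 9.9127 12.9906 17.0925] v=[-1.0488 2.7383 -0.5777 0.1580]
Step 6: x=[3.3138 10.1736 12.9570 17.1200] v=[0.3158 1.3046 -0.1681 0.1376]
Step 7: x=[3.6606 10.1084 13.0337 17.1410] v=[1.7342 -0.3260 0.3837 0.1050]
Step 8: x=[4.2304 9.7614 13.2050 17.1577] v=[2.8491 -1.7350 0.8565 0.0835]
Max displacement = 2.1736

Answer: 2.1736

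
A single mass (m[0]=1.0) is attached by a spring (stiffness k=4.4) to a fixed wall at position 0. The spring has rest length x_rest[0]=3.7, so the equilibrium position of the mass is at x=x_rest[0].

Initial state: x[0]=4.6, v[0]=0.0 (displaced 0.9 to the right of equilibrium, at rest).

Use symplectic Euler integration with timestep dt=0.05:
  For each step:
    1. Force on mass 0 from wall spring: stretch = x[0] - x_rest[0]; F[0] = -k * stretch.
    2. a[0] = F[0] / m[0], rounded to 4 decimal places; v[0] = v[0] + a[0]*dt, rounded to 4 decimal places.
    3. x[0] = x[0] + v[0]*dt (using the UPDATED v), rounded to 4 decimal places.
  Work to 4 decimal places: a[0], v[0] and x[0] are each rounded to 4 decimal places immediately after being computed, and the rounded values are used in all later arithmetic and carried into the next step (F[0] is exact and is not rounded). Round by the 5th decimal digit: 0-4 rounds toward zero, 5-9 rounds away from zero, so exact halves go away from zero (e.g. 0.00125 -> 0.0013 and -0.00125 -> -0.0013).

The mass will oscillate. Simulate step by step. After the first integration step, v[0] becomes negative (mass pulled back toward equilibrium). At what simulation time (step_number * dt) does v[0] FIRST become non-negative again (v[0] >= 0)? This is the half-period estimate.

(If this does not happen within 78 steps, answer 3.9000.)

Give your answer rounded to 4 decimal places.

Step 0: x=[4.6000] v=[0.0000]
Step 1: x=[4.5901] v=[-0.1980]
Step 2: x=[4.5704] v=[-0.3938]
Step 3: x=[4.5411] v=[-0.5853]
Step 4: x=[4.5026] v=[-0.7703]
Step 5: x=[4.4553] v=[-0.9469]
Step 6: x=[4.3996] v=[-1.1131]
Step 7: x=[4.3363] v=[-1.2670]
Step 8: x=[4.2660] v=[-1.4070]
Step 9: x=[4.1894] v=[-1.5315]
Step 10: x=[4.1074] v=[-1.6392]
Step 11: x=[4.0210] v=[-1.7288]
Step 12: x=[3.9310] v=[-1.7994]
Step 13: x=[3.8385] v=[-1.8502]
Step 14: x=[3.7445] v=[-1.8807]
Step 15: x=[3.6500] v=[-1.8905]
Step 16: x=[3.5560] v=[-1.8795]
Step 17: x=[3.4636] v=[-1.8478]
Step 18: x=[3.3738] v=[-1.7958]
Step 19: x=[3.2876] v=[-1.7240]
Step 20: x=[3.2059] v=[-1.6333]
Step 21: x=[3.1297] v=[-1.5246]
Step 22: x=[3.0597] v=[-1.3991]
Step 23: x=[2.9968] v=[-1.2582]
Step 24: x=[2.9416] v=[-1.1035]
Step 25: x=[2.8948] v=[-0.9367]
Step 26: x=[2.8568] v=[-0.7596]
Step 27: x=[2.8281] v=[-0.5741]
Step 28: x=[2.8090] v=[-0.3823]
Step 29: x=[2.7997] v=[-0.1863]
Step 30: x=[2.8003] v=[0.0118]
First v>=0 after going negative at step 30, time=1.5000

Answer: 1.5000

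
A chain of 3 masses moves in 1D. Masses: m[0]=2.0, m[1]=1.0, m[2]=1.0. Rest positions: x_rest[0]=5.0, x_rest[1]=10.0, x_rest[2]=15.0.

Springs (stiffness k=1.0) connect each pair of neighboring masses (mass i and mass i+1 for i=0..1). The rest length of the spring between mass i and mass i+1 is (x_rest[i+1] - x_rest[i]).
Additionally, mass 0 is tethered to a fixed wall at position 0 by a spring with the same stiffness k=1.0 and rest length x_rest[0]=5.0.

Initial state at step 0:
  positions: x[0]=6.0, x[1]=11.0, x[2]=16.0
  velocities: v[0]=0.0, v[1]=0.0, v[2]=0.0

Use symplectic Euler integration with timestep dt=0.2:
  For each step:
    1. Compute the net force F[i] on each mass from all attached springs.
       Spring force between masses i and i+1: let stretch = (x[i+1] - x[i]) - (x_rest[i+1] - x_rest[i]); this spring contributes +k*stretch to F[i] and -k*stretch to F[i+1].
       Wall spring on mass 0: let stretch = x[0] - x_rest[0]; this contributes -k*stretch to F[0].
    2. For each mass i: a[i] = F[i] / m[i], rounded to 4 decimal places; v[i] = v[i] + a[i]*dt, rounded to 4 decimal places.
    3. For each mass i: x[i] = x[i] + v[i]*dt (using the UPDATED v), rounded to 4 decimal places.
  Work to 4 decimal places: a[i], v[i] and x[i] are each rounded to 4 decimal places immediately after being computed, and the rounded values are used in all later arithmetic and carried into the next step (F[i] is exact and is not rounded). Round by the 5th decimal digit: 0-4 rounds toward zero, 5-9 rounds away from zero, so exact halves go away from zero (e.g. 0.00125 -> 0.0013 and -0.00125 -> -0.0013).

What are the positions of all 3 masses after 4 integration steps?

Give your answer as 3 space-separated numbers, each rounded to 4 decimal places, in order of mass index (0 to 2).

Answer: 5.8117 10.9887 15.9998

Derivation:
Step 0: x=[6.0000 11.0000 16.0000] v=[0.0000 0.0000 0.0000]
Step 1: x=[5.9800 11.0000 16.0000] v=[-0.1000 0.0000 0.0000]
Step 2: x=[5.9408 10.9992 16.0000] v=[-0.1960 -0.0040 0.0000]
Step 3: x=[5.8840 10.9961 16.0000] v=[-0.2842 -0.0155 -0.0002]
Step 4: x=[5.8117 10.9887 15.9998] v=[-0.3614 -0.0371 -0.0010]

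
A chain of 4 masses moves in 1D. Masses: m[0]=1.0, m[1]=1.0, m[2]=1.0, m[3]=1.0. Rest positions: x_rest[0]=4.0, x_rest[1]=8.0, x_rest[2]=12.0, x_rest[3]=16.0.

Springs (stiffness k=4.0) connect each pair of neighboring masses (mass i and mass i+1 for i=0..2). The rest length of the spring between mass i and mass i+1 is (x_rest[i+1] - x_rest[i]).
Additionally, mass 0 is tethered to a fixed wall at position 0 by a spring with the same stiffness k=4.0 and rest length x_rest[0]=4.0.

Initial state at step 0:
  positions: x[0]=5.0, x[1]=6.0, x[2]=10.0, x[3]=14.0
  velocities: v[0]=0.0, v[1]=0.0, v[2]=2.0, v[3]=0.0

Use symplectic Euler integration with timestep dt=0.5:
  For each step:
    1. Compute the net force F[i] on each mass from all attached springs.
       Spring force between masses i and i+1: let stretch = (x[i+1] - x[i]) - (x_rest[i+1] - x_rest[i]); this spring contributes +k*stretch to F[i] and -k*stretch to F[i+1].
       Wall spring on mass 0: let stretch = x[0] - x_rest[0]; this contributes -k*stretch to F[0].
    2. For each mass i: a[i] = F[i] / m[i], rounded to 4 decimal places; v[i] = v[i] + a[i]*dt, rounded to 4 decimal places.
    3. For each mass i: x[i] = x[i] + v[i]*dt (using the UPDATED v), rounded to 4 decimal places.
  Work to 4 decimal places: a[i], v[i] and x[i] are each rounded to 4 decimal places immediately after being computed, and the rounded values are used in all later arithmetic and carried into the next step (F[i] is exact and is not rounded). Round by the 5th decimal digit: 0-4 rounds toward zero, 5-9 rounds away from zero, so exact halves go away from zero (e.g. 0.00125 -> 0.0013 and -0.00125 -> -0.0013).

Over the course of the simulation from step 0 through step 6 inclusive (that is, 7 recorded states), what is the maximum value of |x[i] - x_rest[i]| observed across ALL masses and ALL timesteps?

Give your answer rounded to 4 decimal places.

Answer: 4.0000

Derivation:
Step 0: x=[5.0000 6.0000 10.0000 14.0000] v=[0.0000 0.0000 2.0000 0.0000]
Step 1: x=[1.0000 9.0000 11.0000 14.0000] v=[-8.0000 6.0000 2.0000 0.0000]
Step 2: x=[4.0000 6.0000 13.0000 15.0000] v=[6.0000 -6.0000 4.0000 2.0000]
Step 3: x=[5.0000 8.0000 10.0000 18.0000] v=[2.0000 4.0000 -6.0000 6.0000]
Step 4: x=[4.0000 9.0000 13.0000 17.0000] v=[-2.0000 2.0000 6.0000 -2.0000]
Step 5: x=[4.0000 9.0000 16.0000 16.0000] v=[0.0000 0.0000 6.0000 -2.0000]
Step 6: x=[5.0000 11.0000 12.0000 19.0000] v=[2.0000 4.0000 -8.0000 6.0000]
Max displacement = 4.0000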